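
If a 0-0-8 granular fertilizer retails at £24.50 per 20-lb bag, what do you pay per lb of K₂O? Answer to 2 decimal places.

K₂O in bag = 20 × 8% = 1.6 lb.
Cost per lb K₂O = £24.50 / 1.6 = £15.3125.

£15.31 per lb K₂O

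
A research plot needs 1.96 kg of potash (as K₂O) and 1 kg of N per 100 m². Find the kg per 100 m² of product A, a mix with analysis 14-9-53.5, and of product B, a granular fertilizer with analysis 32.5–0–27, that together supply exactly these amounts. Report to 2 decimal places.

With a, b = kg per 100 m² of product A and product B:
K₂O: 0.535·a + 0.27·b = 1.96
N: 0.14·a + 0.325·b = 1
Eliminate b: (row1) − 0.27/0.325·(row2) → 0.418692·a = 1.12923, so a = 2.69704.
Then b = (1 − 0.14·2.69704) / 0.325 = 1.91512.

2.70 kg product A, 1.92 kg product B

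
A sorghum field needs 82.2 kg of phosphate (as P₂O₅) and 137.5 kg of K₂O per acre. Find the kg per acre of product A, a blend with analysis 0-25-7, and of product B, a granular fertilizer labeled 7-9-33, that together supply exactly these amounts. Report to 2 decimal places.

Per-acre balance (a = product A, b = product B):
P₂O₅: 0.25·a + 0.09·b = 82.2
K₂O: 0.07·a + 0.33·b = 137.5
Solving simultaneously: a = 193.583, b = 375.604.

193.58 kg product A, 375.60 kg product B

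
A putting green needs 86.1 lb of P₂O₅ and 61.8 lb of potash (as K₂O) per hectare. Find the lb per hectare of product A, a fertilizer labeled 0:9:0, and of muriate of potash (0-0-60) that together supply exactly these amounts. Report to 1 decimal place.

With a, b = lb per hectare of product A and muriate of potash:
P₂O₅: 0.09·a + 0·b = 86.1
K₂O: 0·a + 0.6·b = 61.8
Solving simultaneously: a = 956.667, b = 103.

956.7 lb product A, 103.0 lb muriate of potash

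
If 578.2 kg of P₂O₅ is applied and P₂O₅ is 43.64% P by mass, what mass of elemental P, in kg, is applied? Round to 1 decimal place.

P = 578.2 × 0.4364 = 252.326 kg.

252.3 kg P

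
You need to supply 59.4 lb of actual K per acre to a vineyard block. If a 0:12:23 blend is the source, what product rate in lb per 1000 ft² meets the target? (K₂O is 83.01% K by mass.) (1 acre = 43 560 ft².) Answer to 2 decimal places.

As K₂O: 59.4 / 0.8301 = 71.5576 lb per acre.
Product per acre = 71.5576 / 23% = 311.12 lb.
Convert to per 1000 ft²: 311.12 × 0.0229568 = 7.14234 lb.

7.14 lb of product per thousand sq ft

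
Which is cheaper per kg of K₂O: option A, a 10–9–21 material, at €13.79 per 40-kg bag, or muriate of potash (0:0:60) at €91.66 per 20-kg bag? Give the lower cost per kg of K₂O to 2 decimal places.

€1.64 per kg K₂O (option A)

option A: K₂O per bag = 40 × 21% = 8.4 kg; cost = 13.79 / 8.4 = €1.6417/kg K₂O.
muriate of potash: K₂O per bag = 20 × 60% = 12 kg; cost = 91.66 / 12 = €7.6383/kg K₂O.
option A is cheaper.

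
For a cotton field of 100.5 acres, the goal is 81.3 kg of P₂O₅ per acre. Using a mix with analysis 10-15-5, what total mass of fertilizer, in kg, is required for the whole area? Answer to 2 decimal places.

54471.00 kg

Product per acre = 81.3 / 15% = 542 kg.
Total product = 542 × 100.5 = 54471 kg.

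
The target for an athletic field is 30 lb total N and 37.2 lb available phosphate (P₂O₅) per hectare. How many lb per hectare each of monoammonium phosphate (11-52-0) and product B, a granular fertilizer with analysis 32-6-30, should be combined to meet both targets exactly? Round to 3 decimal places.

Per-hectare balance (a = monoammonium phosphate, b = product B):
N: 0.11·a + 0.32·b = 30
P₂O₅: 0.52·a + 0.06·b = 37.2
From row1: a = (30 − 0.32·b) / 0.11.
Into row2: 0.52·(30 − 0.32·b)/0.11 + 0.06·b = 37.2 → b = 72.01502, a = 63.22904.

63.229 lb monoammonium phosphate, 72.015 lb product B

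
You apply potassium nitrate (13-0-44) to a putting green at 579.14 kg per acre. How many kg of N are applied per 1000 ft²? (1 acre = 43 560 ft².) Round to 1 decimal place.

nitrogen per acre = 579.14 × 13% = 75.2882 kg.
Convert to per 1000 ft²: 75.2882 × 0.0229568 = 1.72838 kg.

1.7 kg N per thousand sq ft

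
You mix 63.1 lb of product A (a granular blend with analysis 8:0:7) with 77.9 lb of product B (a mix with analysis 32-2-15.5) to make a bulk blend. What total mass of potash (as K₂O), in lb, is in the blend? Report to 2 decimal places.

K₂O mass = 7%×63.1 + 15.5%×77.9 = 16.4915 lb.

16.49 lb K₂O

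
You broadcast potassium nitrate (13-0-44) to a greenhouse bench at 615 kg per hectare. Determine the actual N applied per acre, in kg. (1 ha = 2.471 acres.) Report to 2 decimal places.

32.36 kg N per acre

nitrogen per hectare = 615 × 13% = 79.95 kg.
Convert to per acre: 79.95 × 0.404694 = 32.3553 kg.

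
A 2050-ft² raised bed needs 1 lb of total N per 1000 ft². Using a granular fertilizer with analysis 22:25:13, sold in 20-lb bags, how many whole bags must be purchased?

1 bags

Product per 1000 ft² = 1 / 22% = 4.54545 lb.
Total product = 4.54545 × 2050 / 1000 = 9.31818 lb.
Bags = ⌈9.31818 / 20⌉ = 1.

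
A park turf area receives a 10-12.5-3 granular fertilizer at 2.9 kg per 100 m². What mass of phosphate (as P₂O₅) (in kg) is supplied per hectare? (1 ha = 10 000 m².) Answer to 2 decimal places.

P₂O₅ per 100 m² = 2.9 × 12.5% = 0.3625 kg.
Convert to per hectare: 0.3625 × 100 = 36.25 kg.

36.25 kg P₂O₅ per hectare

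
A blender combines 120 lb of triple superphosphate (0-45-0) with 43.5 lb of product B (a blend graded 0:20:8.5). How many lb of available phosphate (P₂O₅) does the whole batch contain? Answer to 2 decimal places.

62.70 lb P₂O₅

P₂O₅ mass = 45%×120 + 20%×43.5 = 62.7 lb.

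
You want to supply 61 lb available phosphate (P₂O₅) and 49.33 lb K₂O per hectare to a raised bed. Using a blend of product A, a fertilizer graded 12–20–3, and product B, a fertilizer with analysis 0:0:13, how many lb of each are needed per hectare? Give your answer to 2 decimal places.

305.00 lb product A, 309.08 lb product B

With a, b = lb per hectare of product A and product B:
P₂O₅: 0.2·a + 0·b = 61
K₂O: 0.03·a + 0.13·b = 49.33
From row1: a = (61 − 0·b) / 0.2.
Into row2: 0.03·(61 − 0·b)/0.2 + 0.13·b = 49.33 → b = 309.077, a = 305.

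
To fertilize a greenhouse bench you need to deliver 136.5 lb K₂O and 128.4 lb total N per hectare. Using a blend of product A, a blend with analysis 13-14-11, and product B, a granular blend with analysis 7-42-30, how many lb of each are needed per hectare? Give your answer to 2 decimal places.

925.40 lb product A, 115.69 lb product B

With a, b = lb per hectare of product A and product B:
K₂O: 0.11·a + 0.3·b = 136.5
N: 0.13·a + 0.07·b = 128.4
Eliminate a: (row1) − 0.11/0.13·(row2) → 0.240769·b = 27.8538, so b = 115.687.
Back-substitute: a = (136.5 − 0.3·115.687) / 0.11 = 925.399.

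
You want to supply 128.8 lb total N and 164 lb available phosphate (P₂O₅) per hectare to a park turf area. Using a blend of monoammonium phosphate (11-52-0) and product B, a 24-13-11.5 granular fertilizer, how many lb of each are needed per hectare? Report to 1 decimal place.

204.7 lb monoammonium phosphate, 442.9 lb product B

Let a = lb of monoammonium phosphate, b = lb of product B (per hectare).
N: 0.11·a + 0.24·b = 128.8
P₂O₅: 0.52·a + 0.13·b = 164
From row1: a = (128.8 − 0.24·b) / 0.11.
Into row2: 0.52·(128.8 − 0.24·b)/0.11 + 0.13·b = 164 → b = 442.86, a = 204.67.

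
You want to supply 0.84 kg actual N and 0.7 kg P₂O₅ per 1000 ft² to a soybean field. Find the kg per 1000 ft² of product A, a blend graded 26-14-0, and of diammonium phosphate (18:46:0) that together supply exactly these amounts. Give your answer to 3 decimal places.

Let a = kg of product A, b = kg of diammonium phosphate (per 1000 ft²).
N: 0.26·a + 0.18·b = 0.84
P₂O₅: 0.14·a + 0.46·b = 0.7
Solving simultaneously: a = 2.75847, b = 0.682203.

2.758 kg product A, 0.682 kg diammonium phosphate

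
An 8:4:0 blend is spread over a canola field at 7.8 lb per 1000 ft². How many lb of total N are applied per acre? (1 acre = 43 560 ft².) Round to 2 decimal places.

27.18 lb N per acre

nitrogen per 1000 ft² = 7.8 × 8% = 0.624 lb.
Convert to per acre: 0.624 × 43.56 = 27.1814 lb.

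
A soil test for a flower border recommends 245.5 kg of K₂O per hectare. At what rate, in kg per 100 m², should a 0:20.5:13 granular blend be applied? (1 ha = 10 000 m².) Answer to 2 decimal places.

18.88 kg of product per hundred sq m

Product per hectare = 245.5 / 13% = 1888.46 kg.
Convert to per 100 m²: 1888.46 × 0.01 = 18.8846 kg.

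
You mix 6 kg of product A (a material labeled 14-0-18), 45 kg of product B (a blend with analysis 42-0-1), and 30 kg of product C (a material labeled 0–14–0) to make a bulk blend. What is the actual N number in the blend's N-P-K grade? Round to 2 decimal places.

Total mass = 6 + 45 + 30 = 81 kg.
N mass = 14%×6 + 42%×45 + 0%×30 = 19.74 kg.
% N = 19.74 / 81 = 24.3704%.

24.37% N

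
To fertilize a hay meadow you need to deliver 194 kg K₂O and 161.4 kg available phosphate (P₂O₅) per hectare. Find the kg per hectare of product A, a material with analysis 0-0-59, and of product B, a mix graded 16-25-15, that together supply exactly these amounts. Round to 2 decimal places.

Per-hectare balance (a = product A, b = product B):
K₂O: 0.59·a + 0.15·b = 194
P₂O₅: 0·a + 0.25·b = 161.4
Solving simultaneously: a = 164.678, b = 645.6.

164.68 kg product A, 645.60 kg product B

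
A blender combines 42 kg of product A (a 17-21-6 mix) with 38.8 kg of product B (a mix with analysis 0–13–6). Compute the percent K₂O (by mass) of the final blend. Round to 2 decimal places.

Total mass = 42 + 38.8 = 80.8 kg.
K₂O mass = 6%×42 + 6%×38.8 = 4.848 kg.
% K₂O = 4.848 / 80.8 = 6%.

6.00% K₂O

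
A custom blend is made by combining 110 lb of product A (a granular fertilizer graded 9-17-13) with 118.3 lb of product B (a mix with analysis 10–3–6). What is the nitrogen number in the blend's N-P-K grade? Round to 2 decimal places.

9.52% N

Total mass = 110 + 118.3 = 228.3 lb.
N mass = 9%×110 + 10%×118.3 = 21.73 lb.
% N = 21.73 / 228.3 = 9.51818%.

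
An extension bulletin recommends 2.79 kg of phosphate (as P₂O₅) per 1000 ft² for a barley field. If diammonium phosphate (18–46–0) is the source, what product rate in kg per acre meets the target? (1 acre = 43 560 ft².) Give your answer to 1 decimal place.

264.2 kg of product per acre

Product per 1000 ft² = 2.79 / 46% = 6.06522 kg.
Convert to per acre: 6.06522 × 43.56 = 264.201 kg.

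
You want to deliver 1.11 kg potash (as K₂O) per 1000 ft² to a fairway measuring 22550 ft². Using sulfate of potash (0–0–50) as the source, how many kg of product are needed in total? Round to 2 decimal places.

Product per 1000 ft² = 1.11 / 50% = 2.22 kg.
Total product = 2.22 × 22550 / 1000 = 50.061 kg.

50.06 kg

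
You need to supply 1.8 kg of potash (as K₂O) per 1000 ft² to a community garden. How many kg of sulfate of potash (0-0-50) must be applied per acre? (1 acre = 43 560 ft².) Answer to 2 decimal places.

156.82 kg of product per acre

Product per 1000 ft² = 1.8 / 50% = 3.6 kg.
Convert to per acre: 3.6 × 43.56 = 156.816 kg.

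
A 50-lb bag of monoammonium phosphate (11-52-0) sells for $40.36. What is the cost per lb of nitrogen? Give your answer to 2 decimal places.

$7.34 per lb N

N in bag = 50 × 11% = 5.5 lb.
Cost per lb N = $40.36 / 5.5 = $7.3382.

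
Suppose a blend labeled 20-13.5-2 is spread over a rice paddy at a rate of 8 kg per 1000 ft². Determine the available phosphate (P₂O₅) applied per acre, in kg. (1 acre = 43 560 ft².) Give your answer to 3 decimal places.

P₂O₅ per 1000 ft² = 8 × 13.5% = 1.08 kg.
Convert to per acre: 1.08 × 43.56 = 47.0448 kg.

47.045 kg P₂O₅ per acre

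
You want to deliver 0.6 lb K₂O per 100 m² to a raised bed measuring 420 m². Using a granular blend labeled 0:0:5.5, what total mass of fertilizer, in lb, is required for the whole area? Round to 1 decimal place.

45.8 lb

Product per 100 m² = 0.6 / 5.5% = 10.9091 lb.
Total product = 10.9091 × 420 / 100 = 45.8182 lb.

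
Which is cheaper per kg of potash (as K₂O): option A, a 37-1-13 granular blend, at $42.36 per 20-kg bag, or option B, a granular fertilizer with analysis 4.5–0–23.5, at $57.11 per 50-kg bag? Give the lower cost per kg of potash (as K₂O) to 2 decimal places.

$4.86 per kg K₂O (option B)

option A: K₂O per bag = 20 × 13% = 2.6 kg; cost = 42.36 / 2.6 = $16.2923/kg K₂O.
option B: K₂O per bag = 50 × 23.5% = 11.75 kg; cost = 57.11 / 11.75 = $4.8604/kg K₂O.
option B is cheaper.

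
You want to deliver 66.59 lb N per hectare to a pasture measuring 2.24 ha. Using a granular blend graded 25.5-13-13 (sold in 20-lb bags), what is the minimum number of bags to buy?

Product per hectare = 66.59 / 25.5% = 261.137 lb.
Total product = 261.137 × 2.24 = 584.947 lb.
Bags = ⌈584.947 / 20⌉ = 30.

30 bags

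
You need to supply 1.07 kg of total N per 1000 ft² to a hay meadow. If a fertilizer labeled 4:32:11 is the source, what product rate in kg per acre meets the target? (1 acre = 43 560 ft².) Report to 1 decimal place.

Product per 1000 ft² = 1.07 / 4% = 26.75 kg.
Convert to per acre: 26.75 × 43.56 = 1165.23 kg.

1165.2 kg of product per acre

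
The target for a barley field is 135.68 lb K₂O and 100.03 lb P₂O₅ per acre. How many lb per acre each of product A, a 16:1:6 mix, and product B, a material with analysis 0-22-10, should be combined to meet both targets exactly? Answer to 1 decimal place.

1626.8 lb product A, 380.7 lb product B

With a, b = lb per acre of product A and product B:
K₂O: 0.06·a + 0.1·b = 135.68
P₂O₅: 0.01·a + 0.22·b = 100.03
Eliminate b: (row1) − 0.1/0.22·(row2) → 0.0554545·a = 90.2118, so a = 1626.77.
Then b = (100.03 − 0.01·1626.77) / 0.22 = 380.738.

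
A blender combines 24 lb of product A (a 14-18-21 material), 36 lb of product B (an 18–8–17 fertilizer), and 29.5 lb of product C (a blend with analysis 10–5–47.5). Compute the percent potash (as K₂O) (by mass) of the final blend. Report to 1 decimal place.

28.1% K₂O

Total mass = 24 + 36 + 29.5 = 89.5 lb.
K₂O mass = 21%×24 + 17%×36 + 47.5%×29.5 = 25.1725 lb.
% K₂O = 25.1725 / 89.5 = 28.1257%.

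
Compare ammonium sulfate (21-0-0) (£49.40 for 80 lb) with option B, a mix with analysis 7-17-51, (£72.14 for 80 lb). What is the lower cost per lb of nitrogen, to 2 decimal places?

ammonium sulfate: N per bag = 80 × 21% = 16.8 lb; cost = 49.40 / 16.8 = £2.9405/lb N.
option B: N per bag = 80 × 7% = 5.6 lb; cost = 72.14 / 5.6 = £12.8821/lb N.
ammonium sulfate is cheaper.

£2.94 per lb N (ammonium sulfate)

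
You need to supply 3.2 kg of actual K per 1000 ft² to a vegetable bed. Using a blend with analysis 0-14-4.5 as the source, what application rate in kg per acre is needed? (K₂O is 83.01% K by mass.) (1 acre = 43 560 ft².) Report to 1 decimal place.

3731.6 kg of product per acre

As K₂O: 3.2 / 0.8301 = 3.85496 kg per 1000 ft².
Product per 1000 ft² = 3.85496 / 4.5% = 85.6657 kg.
Convert to per acre: 85.6657 × 43.56 = 3731.599 kg.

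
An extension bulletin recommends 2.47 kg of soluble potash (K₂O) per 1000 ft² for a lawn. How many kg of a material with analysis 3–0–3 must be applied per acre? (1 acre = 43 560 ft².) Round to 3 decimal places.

3586.440 kg of product per acre

Product per 1000 ft² = 2.47 / 3% = 82.3333 kg.
Convert to per acre: 82.3333 × 43.56 = 3586.44 kg.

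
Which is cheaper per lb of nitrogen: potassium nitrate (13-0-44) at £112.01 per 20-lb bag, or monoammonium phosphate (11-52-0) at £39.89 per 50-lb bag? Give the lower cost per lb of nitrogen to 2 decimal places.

£7.25 per lb N (monoammonium phosphate)

potassium nitrate: N per bag = 20 × 13% = 2.6 lb; cost = 112.01 / 2.6 = £43.0808/lb N.
monoammonium phosphate: N per bag = 50 × 11% = 5.5 lb; cost = 39.89 / 5.5 = £7.2527/lb N.
monoammonium phosphate is cheaper.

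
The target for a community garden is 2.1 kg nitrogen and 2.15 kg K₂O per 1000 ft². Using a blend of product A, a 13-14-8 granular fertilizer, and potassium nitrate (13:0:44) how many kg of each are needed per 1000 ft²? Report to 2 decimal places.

13.77 kg product A, 2.38 kg potassium nitrate

Per-1000 ft² balance (a = product A, b = potassium nitrate):
N: 0.13·a + 0.13·b = 2.1
K₂O: 0.08·a + 0.44·b = 2.15
Eliminate a: (row1) − 0.13/0.08·(row2) → -0.585·b = -1.39375, so b = 2.38248.
Back-substitute: a = (2.1 − 0.13·2.38248) / 0.13 = 13.7714.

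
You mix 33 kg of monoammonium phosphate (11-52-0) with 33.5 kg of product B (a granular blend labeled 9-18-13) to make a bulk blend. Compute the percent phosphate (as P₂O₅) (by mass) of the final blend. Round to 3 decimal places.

Total mass = 33 + 33.5 = 66.5 kg.
P₂O₅ mass = 52%×33 + 18%×33.5 = 23.19 kg.
% P₂O₅ = 23.19 / 66.5 = 34.8722%.

34.872% P₂O₅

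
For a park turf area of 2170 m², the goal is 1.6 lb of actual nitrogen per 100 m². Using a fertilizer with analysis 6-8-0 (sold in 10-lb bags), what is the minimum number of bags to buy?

58 bags

Product per 100 m² = 1.6 / 6% = 26.6667 lb.
Total product = 26.6667 × 2170 / 100 = 578.667 lb.
Bags = ⌈578.667 / 10⌉ = 58.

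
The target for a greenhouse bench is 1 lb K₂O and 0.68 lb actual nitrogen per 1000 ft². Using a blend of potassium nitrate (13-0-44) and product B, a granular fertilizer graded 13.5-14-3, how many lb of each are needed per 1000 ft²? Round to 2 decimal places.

2.06 lb potassium nitrate, 3.05 lb product B

Let a = lb of potassium nitrate, b = lb of product B (per 1000 ft²).
K₂O: 0.44·a + 0.03·b = 1
N: 0.13·a + 0.135·b = 0.68
From row1: a = (1 − 0.03·b) / 0.44.
Into row2: 0.13·(1 − 0.03·b)/0.44 + 0.135·b = 0.68 → b = 3.04865, a = 2.06486.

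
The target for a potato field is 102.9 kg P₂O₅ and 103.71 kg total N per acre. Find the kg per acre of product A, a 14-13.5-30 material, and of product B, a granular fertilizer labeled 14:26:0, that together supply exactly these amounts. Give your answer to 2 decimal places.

With a, b = kg per acre of product A and product B:
P₂O₅: 0.135·a + 0.26·b = 102.9
N: 0.14·a + 0.14·b = 103.71
From row1: a = (102.9 − 0.26·b) / 0.135.
Into row2: 0.14·(102.9 − 0.26·b)/0.135 + 0.14·b = 103.71 → b = 23.1514, a = 717.634.

717.63 kg product A, 23.15 kg product B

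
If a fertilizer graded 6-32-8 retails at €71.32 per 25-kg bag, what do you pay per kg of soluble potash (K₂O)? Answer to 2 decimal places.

K₂O in bag = 25 × 8% = 2 kg.
Cost per kg K₂O = €71.32 / 2 = €35.6600.

€35.66 per kg K₂O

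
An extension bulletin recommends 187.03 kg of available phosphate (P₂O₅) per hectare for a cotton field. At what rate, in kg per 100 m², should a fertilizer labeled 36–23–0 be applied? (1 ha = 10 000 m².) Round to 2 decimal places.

Product per hectare = 187.03 / 23% = 813.174 kg.
Convert to per 100 m²: 813.174 × 0.01 = 8.13174 kg.

8.13 kg of product per hundred sq m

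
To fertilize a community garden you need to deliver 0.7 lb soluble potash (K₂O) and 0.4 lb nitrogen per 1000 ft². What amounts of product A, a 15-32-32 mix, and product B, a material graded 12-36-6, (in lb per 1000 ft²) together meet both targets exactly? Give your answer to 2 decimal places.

Let a = lb of product A, b = lb of product B (per 1000 ft²).
K₂O: 0.32·a + 0.06·b = 0.7
N: 0.15·a + 0.12·b = 0.4
Eliminate b: (row1) − 0.06/0.12·(row2) → 0.245·a = 0.5, so a = 2.04082.
Then b = (0.4 − 0.15·2.04082) / 0.12 = 0.782313.

2.04 lb product A, 0.78 lb product B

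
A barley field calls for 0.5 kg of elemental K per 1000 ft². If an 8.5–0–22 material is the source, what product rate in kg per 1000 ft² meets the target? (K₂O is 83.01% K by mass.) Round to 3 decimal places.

As K₂O: 0.5 / 0.8301 = 0.602337 kg per 1000 ft².
Product per 1000 ft² = 0.602337 / 22% = 2.7379 kg.

2.738 kg of product per thousand sq ft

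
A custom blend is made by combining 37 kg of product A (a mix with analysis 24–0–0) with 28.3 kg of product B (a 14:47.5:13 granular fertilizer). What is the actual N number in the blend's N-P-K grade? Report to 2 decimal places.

19.67% N

Total mass = 37 + 28.3 = 65.3 kg.
N mass = 24%×37 + 14%×28.3 = 12.842 kg.
% N = 12.842 / 65.3 = 19.6662%.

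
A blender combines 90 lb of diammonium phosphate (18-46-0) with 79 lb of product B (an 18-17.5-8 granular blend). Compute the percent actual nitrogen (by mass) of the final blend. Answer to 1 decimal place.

18.0% N

Total mass = 90 + 79 = 169 lb.
N mass = 18%×90 + 18%×79 = 30.42 lb.
% N = 30.42 / 169 = 18%.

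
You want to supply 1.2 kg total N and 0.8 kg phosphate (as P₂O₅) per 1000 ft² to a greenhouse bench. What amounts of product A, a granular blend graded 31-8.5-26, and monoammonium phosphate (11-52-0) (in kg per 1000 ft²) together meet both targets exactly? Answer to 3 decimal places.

Let a = kg of product A, b = kg of monoammonium phosphate (per 1000 ft²).
N: 0.31·a + 0.11·b = 1.2
P₂O₅: 0.085·a + 0.52·b = 0.8
Eliminate a: (row1) − 0.31/0.085·(row2) → -1.78647·b = -1.71765, so b = 0.961475.
Back-substitute: a = (1.2 − 0.11·0.961475) / 0.31 = 3.5298.

3.530 kg product A, 0.961 kg monoammonium phosphate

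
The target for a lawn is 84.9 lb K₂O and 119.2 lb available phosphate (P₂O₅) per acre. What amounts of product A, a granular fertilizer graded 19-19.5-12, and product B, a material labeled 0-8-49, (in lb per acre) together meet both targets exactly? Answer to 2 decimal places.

600.54 lb product A, 26.20 lb product B

With a, b = lb per acre of product A and product B:
K₂O: 0.12·a + 0.49·b = 84.9
P₂O₅: 0.195·a + 0.08·b = 119.2
Solving simultaneously: a = 600.535, b = 26.1955.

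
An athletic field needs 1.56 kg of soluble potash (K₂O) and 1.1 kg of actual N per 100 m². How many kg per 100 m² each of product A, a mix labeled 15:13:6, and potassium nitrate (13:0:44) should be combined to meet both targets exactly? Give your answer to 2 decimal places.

With a, b = kg per 100 m² of product A and potassium nitrate:
K₂O: 0.06·a + 0.44·b = 1.56
N: 0.15·a + 0.13·b = 1.1
From row1: a = (1.56 − 0.44·b) / 0.06.
Into row2: 0.15·(1.56 − 0.44·b)/0.06 + 0.13·b = 1.1 → b = 2.8866, a = 4.83162.

4.83 kg product A, 2.89 kg potassium nitrate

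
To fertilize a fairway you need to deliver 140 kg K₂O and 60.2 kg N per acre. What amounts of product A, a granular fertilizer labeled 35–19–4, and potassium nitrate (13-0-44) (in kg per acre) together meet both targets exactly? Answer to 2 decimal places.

55.70 kg product A, 313.12 kg potassium nitrate

Per-acre balance (a = product A, b = potassium nitrate):
K₂O: 0.04·a + 0.44·b = 140
N: 0.35·a + 0.13·b = 60.2
Eliminate a: (row1) − 0.04/0.35·(row2) → 0.425143·b = 133.12, so b = 313.118.
Back-substitute: a = (140 − 0.44·313.118) / 0.04 = 55.6989.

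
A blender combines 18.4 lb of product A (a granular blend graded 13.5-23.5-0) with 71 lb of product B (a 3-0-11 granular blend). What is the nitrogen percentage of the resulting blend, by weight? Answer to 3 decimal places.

5.161% N

Total mass = 18.4 + 71 = 89.4 lb.
N mass = 13.5%×18.4 + 3%×71 = 4.614 lb.
% N = 4.614 / 89.4 = 5.16107%.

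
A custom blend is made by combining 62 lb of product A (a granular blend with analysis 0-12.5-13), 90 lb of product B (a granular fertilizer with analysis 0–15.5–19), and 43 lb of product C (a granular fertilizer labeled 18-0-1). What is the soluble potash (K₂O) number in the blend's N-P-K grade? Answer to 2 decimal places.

13.12% K₂O

Total mass = 62 + 90 + 43 = 195 lb.
K₂O mass = 13%×62 + 19%×90 + 1%×43 = 25.59 lb.
% K₂O = 25.59 / 195 = 13.1231%.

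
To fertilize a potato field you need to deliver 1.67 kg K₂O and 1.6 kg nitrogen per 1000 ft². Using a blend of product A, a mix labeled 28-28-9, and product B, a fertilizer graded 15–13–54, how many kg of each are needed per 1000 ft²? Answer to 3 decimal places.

Let a = kg of product A, b = kg of product B (per 1000 ft²).
K₂O: 0.09·a + 0.54·b = 1.67
N: 0.28·a + 0.15·b = 1.6
Eliminate a: (row1) − 0.09/0.28·(row2) → 0.491786·b = 1.15571, so b = 2.35004.
Back-substitute: a = (1.67 − 0.54·2.35004) / 0.09 = 4.45534.

4.455 kg product A, 2.350 kg product B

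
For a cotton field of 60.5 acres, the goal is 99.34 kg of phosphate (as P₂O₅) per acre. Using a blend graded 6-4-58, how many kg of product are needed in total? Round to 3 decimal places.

150251.750 kg

Product per acre = 99.34 / 4% = 2483.5 kg.
Total product = 2483.5 × 60.5 = 150251.75 kg.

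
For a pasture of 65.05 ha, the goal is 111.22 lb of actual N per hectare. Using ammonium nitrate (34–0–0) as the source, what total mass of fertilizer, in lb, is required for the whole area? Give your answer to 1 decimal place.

Product per hectare = 111.22 / 34% = 327.118 lb.
Total product = 327.118 × 65.05 = 21279.003 lb.

21279.0 lb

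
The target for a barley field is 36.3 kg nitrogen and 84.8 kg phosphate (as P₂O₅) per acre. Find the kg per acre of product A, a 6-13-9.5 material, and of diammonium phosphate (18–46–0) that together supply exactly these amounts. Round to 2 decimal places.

341.43 kg product A, 87.86 kg diammonium phosphate

With a, b = kg per acre of product A and diammonium phosphate:
N: 0.06·a + 0.18·b = 36.3
P₂O₅: 0.13·a + 0.46·b = 84.8
Solving simultaneously: a = 341.429, b = 87.8571.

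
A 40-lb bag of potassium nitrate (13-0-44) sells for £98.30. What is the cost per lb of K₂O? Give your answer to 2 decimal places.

£5.59 per lb K₂O

K₂O in bag = 40 × 44% = 17.6 lb.
Cost per lb K₂O = £98.30 / 17.6 = £5.5852.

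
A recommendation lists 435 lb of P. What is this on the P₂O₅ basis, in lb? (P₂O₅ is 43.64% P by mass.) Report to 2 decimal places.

996.79 lb P₂O₅

P₂O₅ = 435 / 0.4364 = 996.792 lb.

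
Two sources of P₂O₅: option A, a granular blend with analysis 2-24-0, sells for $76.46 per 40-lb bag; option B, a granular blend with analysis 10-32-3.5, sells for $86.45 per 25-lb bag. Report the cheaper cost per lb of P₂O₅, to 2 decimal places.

option A: P₂O₅ per bag = 40 × 24% = 9.6 lb; cost = 76.46 / 9.6 = $7.9646/lb P₂O₅.
option B: P₂O₅ per bag = 25 × 32% = 8 lb; cost = 86.45 / 8 = $10.8063/lb P₂O₅.
option A is cheaper.

$7.96 per lb P₂O₅ (option A)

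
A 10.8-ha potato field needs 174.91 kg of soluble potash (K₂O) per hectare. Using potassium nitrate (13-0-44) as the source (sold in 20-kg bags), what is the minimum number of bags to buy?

Product per hectare = 174.91 / 44% = 397.523 kg.
Total product = 397.523 × 10.8 = 4293.25 kg.
Bags = ⌈4293.25 / 20⌉ = 215.

215 bags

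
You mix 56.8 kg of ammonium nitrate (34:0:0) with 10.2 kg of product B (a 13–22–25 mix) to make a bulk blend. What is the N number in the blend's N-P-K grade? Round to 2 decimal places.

Total mass = 56.8 + 10.2 = 67 kg.
N mass = 34%×56.8 + 13%×10.2 = 20.638 kg.
% N = 20.638 / 67 = 30.803%.

30.80% N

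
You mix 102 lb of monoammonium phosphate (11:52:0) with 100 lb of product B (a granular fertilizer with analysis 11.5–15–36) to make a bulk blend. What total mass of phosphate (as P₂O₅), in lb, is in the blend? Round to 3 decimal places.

P₂O₅ mass = 52%×102 + 15%×100 = 68.04 lb.

68.040 lb P₂O₅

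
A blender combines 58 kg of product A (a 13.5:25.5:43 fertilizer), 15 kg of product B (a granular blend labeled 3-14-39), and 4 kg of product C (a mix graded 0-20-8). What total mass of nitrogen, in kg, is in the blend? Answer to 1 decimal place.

N mass = 13.5%×58 + 3%×15 + 0%×4 = 8.28 kg.

8.3 kg N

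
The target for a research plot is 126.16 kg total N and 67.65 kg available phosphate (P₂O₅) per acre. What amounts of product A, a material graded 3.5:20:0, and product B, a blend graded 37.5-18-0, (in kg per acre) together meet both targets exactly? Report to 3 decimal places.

38.718 kg product A, 332.813 kg product B

With a, b = kg per acre of product A and product B:
N: 0.035·a + 0.375·b = 126.16
P₂O₅: 0.2·a + 0.18·b = 67.65
Eliminate b: (row1) − 0.375/0.18·(row2) → -0.381667·a = -14.7775, so a = 38.7183.
Then b = (67.65 − 0.2·38.7183) / 0.18 = 332.81295.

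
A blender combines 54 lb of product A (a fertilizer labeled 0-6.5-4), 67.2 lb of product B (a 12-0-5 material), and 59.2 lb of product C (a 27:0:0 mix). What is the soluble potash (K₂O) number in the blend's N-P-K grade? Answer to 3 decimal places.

Total mass = 54 + 67.2 + 59.2 = 180.4 lb.
K₂O mass = 4%×54 + 5%×67.2 + 0%×59.2 = 5.52 lb.
% K₂O = 5.52 / 180.4 = 3.05987%.

3.060% K₂O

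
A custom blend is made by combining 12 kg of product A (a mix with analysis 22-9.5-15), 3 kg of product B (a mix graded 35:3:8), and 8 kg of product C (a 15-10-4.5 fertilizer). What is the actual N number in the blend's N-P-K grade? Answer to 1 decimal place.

21.3% N

Total mass = 12 + 3 + 8 = 23 kg.
N mass = 22%×12 + 35%×3 + 15%×8 = 4.89 kg.
% N = 4.89 / 23 = 21.2609%.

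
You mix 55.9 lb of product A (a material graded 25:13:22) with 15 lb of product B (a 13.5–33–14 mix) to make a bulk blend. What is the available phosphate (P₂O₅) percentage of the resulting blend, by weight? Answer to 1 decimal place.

17.2% P₂O₅

Total mass = 55.9 + 15 = 70.9 lb.
P₂O₅ mass = 13%×55.9 + 33%×15 = 12.217 lb.
% P₂O₅ = 12.217 / 70.9 = 17.2313%.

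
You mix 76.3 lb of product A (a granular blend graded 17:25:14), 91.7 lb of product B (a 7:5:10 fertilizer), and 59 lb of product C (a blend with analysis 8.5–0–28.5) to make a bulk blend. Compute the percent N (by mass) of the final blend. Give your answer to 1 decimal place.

Total mass = 76.3 + 91.7 + 59 = 227 lb.
N mass = 17%×76.3 + 7%×91.7 + 8.5%×59 = 24.405 lb.
% N = 24.405 / 227 = 10.7511%.

10.8% N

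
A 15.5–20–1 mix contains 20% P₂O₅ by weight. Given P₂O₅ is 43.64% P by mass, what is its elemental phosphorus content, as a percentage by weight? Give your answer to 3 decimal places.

%P = 20 × 0.4364 = 8.728%.

8.728% P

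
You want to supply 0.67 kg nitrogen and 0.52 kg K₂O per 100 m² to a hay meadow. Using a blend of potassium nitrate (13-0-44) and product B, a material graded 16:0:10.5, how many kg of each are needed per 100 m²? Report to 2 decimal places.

0.23 kg potassium nitrate, 4.00 kg product B

Per-100 m² balance (a = potassium nitrate, b = product B):
N: 0.13·a + 0.16·b = 0.67
K₂O: 0.44·a + 0.105·b = 0.52
From row1: a = (0.67 − 0.16·b) / 0.13.
Into row2: 0.44·(0.67 − 0.16·b)/0.13 + 0.105·b = 0.52 → b = 4.00352, a = 0.226432.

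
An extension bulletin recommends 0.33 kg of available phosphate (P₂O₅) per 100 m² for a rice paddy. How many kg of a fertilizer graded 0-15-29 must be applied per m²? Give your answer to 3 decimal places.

Product per 100 m² = 0.33 / 15% = 2.2 kg.
Convert to per m²: 2.2 × 0.01 = 0.022 kg.

0.022 kg of product per sq m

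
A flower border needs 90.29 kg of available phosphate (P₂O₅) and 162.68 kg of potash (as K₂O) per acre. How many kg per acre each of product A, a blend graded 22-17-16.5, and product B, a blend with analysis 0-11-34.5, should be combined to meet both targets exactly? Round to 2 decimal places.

327.29 kg product A, 315.01 kg product B

With a, b = kg per acre of product A and product B:
P₂O₅: 0.17·a + 0.11·b = 90.29
K₂O: 0.165·a + 0.345·b = 162.68
From row1: a = (90.29 − 0.11·b) / 0.17.
Into row2: 0.165·(90.29 − 0.11·b)/0.17 + 0.345·b = 162.68 → b = 315.006, a = 327.2901.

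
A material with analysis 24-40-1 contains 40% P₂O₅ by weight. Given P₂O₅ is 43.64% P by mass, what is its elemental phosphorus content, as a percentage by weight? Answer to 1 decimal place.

17.5% P

%P = 40 × 0.4364 = 17.456%.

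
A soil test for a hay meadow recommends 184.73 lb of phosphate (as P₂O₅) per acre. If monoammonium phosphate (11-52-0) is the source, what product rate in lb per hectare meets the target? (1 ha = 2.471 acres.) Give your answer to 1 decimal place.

877.8 lb of product per hectare

Product per acre = 184.73 / 52% = 355.25 lb.
Convert to per hectare: 355.25 × 2.471 = 877.823 lb.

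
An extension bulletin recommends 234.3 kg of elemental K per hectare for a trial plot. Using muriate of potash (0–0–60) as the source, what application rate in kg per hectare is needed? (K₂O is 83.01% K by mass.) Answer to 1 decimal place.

As K₂O: 234.3 / 0.8301 = 282.255 kg per hectare.
Product per hectare = 282.255 / 60% = 470.425 kg.

470.4 kg of product per hectare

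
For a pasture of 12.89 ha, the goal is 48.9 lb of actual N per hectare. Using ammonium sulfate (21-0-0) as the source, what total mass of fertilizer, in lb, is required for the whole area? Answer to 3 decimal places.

3001.529 lb

Product per hectare = 48.9 / 21% = 232.857 lb.
Total product = 232.857 × 12.89 = 3001.5286 lb.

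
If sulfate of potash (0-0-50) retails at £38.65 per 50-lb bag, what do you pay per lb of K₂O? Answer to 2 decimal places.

K₂O in bag = 50 × 50% = 25 lb.
Cost per lb K₂O = £38.65 / 25 = £1.5460.

£1.55 per lb K₂O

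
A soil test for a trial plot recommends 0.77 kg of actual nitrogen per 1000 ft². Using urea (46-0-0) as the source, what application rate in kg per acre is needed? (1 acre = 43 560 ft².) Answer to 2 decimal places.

72.92 kg of product per acre

Product per 1000 ft² = 0.77 / 46% = 1.67391 kg.
Convert to per acre: 1.67391 × 43.56 = 72.9157 kg.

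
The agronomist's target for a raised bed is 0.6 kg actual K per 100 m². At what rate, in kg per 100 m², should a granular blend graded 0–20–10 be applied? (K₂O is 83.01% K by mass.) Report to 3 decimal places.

7.228 kg of product per hundred sq m

As K₂O: 0.6 / 0.8301 = 0.722804 kg per 100 m².
Product per 100 m² = 0.722804 / 10% = 7.22804 kg.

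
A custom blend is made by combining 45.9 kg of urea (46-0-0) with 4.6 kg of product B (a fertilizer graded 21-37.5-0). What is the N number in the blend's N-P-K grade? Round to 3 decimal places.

43.723% N

Total mass = 45.9 + 4.6 = 50.5 kg.
N mass = 46%×45.9 + 21%×4.6 = 22.08 kg.
% N = 22.08 / 50.5 = 43.7228%.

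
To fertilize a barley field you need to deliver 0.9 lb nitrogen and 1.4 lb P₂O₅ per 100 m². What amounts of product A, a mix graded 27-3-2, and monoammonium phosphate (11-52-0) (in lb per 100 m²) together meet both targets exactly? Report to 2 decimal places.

2.29 lb product A, 2.56 lb monoammonium phosphate

Let a = lb of product A, b = lb of monoammonium phosphate (per 100 m²).
N: 0.27·a + 0.11·b = 0.9
P₂O₅: 0.03·a + 0.52·b = 1.4
Eliminate a: (row1) − 0.27/0.03·(row2) → -4.57·b = -11.7, so b = 2.56018.
Back-substitute: a = (0.9 − 0.11·2.56018) / 0.27 = 2.2903.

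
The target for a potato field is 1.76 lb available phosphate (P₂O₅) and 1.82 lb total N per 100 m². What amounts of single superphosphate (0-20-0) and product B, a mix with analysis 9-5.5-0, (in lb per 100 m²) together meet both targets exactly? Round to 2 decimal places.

3.24 lb single superphosphate, 20.22 lb product B

With a, b = lb per 100 m² of single superphosphate and product B:
P₂O₅: 0.2·a + 0.055·b = 1.76
N: 0·a + 0.09·b = 1.82
Solving simultaneously: a = 3.23889, b = 20.2222.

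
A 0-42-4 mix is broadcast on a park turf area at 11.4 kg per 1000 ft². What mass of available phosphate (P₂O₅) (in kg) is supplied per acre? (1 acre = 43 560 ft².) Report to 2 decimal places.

P₂O₅ per 1000 ft² = 11.4 × 42% = 4.788 kg.
Convert to per acre: 4.788 × 43.56 = 208.565 kg.

208.57 kg P₂O₅ per acre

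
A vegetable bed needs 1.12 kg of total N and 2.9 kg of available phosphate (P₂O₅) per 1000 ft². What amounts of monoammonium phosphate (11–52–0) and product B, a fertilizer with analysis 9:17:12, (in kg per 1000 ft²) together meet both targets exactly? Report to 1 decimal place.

Let a = kg of monoammonium phosphate, b = kg of product B (per 1000 ft²).
N: 0.11·a + 0.09·b = 1.12
P₂O₅: 0.52·a + 0.17·b = 2.9
Eliminate a: (row1) − 0.11/0.52·(row2) → 0.0540385·b = 0.506538, so b = 9.37367.
Back-substitute: a = (1.12 − 0.09·9.37367) / 0.11 = 2.51246.

2.5 kg monoammonium phosphate, 9.4 kg product B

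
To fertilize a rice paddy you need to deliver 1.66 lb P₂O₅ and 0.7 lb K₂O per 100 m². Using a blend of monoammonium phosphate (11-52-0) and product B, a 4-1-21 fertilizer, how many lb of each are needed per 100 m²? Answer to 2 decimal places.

Let a = lb of monoammonium phosphate, b = lb of product B (per 100 m²).
P₂O₅: 0.52·a + 0.01·b = 1.66
K₂O: 0·a + 0.21·b = 0.7
Solving simultaneously: a = 3.12821, b = 3.33333.

3.13 lb monoammonium phosphate, 3.33 lb product B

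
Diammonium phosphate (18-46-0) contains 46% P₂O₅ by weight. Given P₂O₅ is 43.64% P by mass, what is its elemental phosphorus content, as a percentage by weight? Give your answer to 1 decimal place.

%P = 46 × 0.4364 = 20.0744%.

20.1% P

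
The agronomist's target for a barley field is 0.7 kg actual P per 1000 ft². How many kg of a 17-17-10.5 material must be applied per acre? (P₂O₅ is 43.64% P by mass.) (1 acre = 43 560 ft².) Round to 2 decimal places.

As P₂O₅: 0.7 / 0.4364 = 1.60403 kg per 1000 ft².
Product per 1000 ft² = 1.60403 / 17% = 9.43549 kg.
Convert to per acre: 9.43549 × 43.56 = 411.0099 kg.

411.01 kg of product per acre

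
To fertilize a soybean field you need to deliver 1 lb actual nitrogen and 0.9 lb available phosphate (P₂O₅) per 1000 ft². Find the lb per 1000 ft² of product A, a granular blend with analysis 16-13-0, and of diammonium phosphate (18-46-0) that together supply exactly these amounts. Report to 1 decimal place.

5.9 lb product A, 0.3 lb diammonium phosphate

With a, b = lb per 1000 ft² of product A and diammonium phosphate:
N: 0.16·a + 0.18·b = 1
P₂O₅: 0.13·a + 0.46·b = 0.9
Eliminate a: (row1) − 0.16/0.13·(row2) → -0.386154·b = -0.107692, so b = 0.278884.
Back-substitute: a = (1 − 0.18·0.278884) / 0.16 = 5.93625.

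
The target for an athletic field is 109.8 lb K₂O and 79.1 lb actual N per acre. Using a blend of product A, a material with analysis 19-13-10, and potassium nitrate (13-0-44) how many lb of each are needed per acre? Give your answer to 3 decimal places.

With a, b = lb per acre of product A and potassium nitrate:
K₂O: 0.1·a + 0.44·b = 109.8
N: 0.19·a + 0.13·b = 79.1
Solving simultaneously: a = 290.7932, b = 183.4561.

290.793 lb product A, 183.456 lb potassium nitrate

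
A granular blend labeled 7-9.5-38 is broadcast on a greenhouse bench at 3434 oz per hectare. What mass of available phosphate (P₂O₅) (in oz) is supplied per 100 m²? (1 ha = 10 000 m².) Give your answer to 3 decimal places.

3.262 oz P₂O₅ per hundred sq m

P₂O₅ per hectare = 3434 × 9.5% = 326.23 oz.
Convert to per 100 m²: 326.23 × 0.01 = 3.2623 oz.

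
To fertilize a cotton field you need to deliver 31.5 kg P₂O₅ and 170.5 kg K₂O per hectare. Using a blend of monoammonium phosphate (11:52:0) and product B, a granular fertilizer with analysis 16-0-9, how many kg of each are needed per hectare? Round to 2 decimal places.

Let a = kg of monoammonium phosphate, b = kg of product B (per hectare).
P₂O₅: 0.52·a + 0·b = 31.5
K₂O: 0·a + 0.09·b = 170.5
Solving simultaneously: a = 60.5769, b = 1894.444.

60.58 kg monoammonium phosphate, 1894.44 kg product B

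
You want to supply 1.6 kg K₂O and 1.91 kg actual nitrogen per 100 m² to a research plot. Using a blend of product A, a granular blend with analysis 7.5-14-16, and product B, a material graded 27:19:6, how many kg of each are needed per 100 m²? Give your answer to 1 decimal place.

8.2 kg product A, 4.8 kg product B

Per-100 m² balance (a = product A, b = product B):
K₂O: 0.16·a + 0.06·b = 1.6
N: 0.075·a + 0.27·b = 1.91
From row1: a = (1.6 − 0.06·b) / 0.16.
Into row2: 0.075·(1.6 − 0.06·b)/0.16 + 0.27·b = 1.91 → b = 4.79587, a = 8.20155.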